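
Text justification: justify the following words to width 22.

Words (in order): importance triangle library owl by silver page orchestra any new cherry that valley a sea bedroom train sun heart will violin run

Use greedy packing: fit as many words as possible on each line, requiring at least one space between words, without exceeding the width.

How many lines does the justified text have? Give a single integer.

Answer: 6

Derivation:
Line 1: ['importance', 'triangle'] (min_width=19, slack=3)
Line 2: ['library', 'owl', 'by', 'silver'] (min_width=21, slack=1)
Line 3: ['page', 'orchestra', 'any', 'new'] (min_width=22, slack=0)
Line 4: ['cherry', 'that', 'valley', 'a'] (min_width=20, slack=2)
Line 5: ['sea', 'bedroom', 'train', 'sun'] (min_width=21, slack=1)
Line 6: ['heart', 'will', 'violin', 'run'] (min_width=21, slack=1)
Total lines: 6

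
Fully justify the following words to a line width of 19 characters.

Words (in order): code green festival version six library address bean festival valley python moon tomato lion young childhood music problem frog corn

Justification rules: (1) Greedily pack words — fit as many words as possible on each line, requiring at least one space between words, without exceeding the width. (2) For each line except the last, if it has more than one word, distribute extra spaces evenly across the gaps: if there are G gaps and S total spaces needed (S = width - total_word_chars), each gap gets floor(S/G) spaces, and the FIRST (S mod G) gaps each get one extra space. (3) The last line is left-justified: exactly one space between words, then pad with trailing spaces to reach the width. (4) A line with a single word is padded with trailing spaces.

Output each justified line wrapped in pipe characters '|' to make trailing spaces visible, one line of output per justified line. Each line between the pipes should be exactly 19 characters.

Answer: |code green festival|
|version six library|
|address        bean|
|festival     valley|
|python  moon tomato|
|lion          young|
|childhood     music|
|problem frog corn  |

Derivation:
Line 1: ['code', 'green', 'festival'] (min_width=19, slack=0)
Line 2: ['version', 'six', 'library'] (min_width=19, slack=0)
Line 3: ['address', 'bean'] (min_width=12, slack=7)
Line 4: ['festival', 'valley'] (min_width=15, slack=4)
Line 5: ['python', 'moon', 'tomato'] (min_width=18, slack=1)
Line 6: ['lion', 'young'] (min_width=10, slack=9)
Line 7: ['childhood', 'music'] (min_width=15, slack=4)
Line 8: ['problem', 'frog', 'corn'] (min_width=17, slack=2)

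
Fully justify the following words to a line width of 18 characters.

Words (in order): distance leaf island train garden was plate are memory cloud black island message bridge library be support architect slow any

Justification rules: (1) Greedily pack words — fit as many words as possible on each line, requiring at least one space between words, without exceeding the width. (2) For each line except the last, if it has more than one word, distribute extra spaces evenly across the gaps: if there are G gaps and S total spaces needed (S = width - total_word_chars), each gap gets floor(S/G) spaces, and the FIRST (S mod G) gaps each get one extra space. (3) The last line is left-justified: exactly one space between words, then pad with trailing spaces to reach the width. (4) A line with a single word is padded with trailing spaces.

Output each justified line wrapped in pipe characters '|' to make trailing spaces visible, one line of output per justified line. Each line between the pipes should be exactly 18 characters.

Line 1: ['distance', 'leaf'] (min_width=13, slack=5)
Line 2: ['island', 'train'] (min_width=12, slack=6)
Line 3: ['garden', 'was', 'plate'] (min_width=16, slack=2)
Line 4: ['are', 'memory', 'cloud'] (min_width=16, slack=2)
Line 5: ['black', 'island'] (min_width=12, slack=6)
Line 6: ['message', 'bridge'] (min_width=14, slack=4)
Line 7: ['library', 'be', 'support'] (min_width=18, slack=0)
Line 8: ['architect', 'slow', 'any'] (min_width=18, slack=0)

Answer: |distance      leaf|
|island       train|
|garden  was  plate|
|are  memory  cloud|
|black       island|
|message     bridge|
|library be support|
|architect slow any|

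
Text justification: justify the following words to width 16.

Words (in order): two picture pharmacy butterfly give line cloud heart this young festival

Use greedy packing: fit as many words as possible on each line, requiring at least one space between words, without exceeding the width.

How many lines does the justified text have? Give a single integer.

Answer: 6

Derivation:
Line 1: ['two', 'picture'] (min_width=11, slack=5)
Line 2: ['pharmacy'] (min_width=8, slack=8)
Line 3: ['butterfly', 'give'] (min_width=14, slack=2)
Line 4: ['line', 'cloud', 'heart'] (min_width=16, slack=0)
Line 5: ['this', 'young'] (min_width=10, slack=6)
Line 6: ['festival'] (min_width=8, slack=8)
Total lines: 6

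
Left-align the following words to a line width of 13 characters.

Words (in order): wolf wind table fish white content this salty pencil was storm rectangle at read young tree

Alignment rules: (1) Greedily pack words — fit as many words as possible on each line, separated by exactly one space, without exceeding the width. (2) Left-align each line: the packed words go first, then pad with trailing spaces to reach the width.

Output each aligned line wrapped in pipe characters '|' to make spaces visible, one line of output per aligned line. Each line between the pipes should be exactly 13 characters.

Line 1: ['wolf', 'wind'] (min_width=9, slack=4)
Line 2: ['table', 'fish'] (min_width=10, slack=3)
Line 3: ['white', 'content'] (min_width=13, slack=0)
Line 4: ['this', 'salty'] (min_width=10, slack=3)
Line 5: ['pencil', 'was'] (min_width=10, slack=3)
Line 6: ['storm'] (min_width=5, slack=8)
Line 7: ['rectangle', 'at'] (min_width=12, slack=1)
Line 8: ['read', 'young'] (min_width=10, slack=3)
Line 9: ['tree'] (min_width=4, slack=9)

Answer: |wolf wind    |
|table fish   |
|white content|
|this salty   |
|pencil was   |
|storm        |
|rectangle at |
|read young   |
|tree         |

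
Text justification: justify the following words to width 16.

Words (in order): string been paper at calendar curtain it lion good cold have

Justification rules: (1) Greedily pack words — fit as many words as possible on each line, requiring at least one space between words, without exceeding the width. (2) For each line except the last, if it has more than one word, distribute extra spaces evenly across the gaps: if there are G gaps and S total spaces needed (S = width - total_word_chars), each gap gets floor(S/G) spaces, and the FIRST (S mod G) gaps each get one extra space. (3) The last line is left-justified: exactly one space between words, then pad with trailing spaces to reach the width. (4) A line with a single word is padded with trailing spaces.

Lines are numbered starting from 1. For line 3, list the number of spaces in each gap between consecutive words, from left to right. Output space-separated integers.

Line 1: ['string', 'been'] (min_width=11, slack=5)
Line 2: ['paper', 'at'] (min_width=8, slack=8)
Line 3: ['calendar', 'curtain'] (min_width=16, slack=0)
Line 4: ['it', 'lion', 'good'] (min_width=12, slack=4)
Line 5: ['cold', 'have'] (min_width=9, slack=7)

Answer: 1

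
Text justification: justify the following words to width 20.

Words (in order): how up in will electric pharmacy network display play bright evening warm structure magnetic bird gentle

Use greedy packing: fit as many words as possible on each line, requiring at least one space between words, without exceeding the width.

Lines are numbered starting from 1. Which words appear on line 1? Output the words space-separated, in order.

Line 1: ['how', 'up', 'in', 'will'] (min_width=14, slack=6)
Line 2: ['electric', 'pharmacy'] (min_width=17, slack=3)
Line 3: ['network', 'display', 'play'] (min_width=20, slack=0)
Line 4: ['bright', 'evening', 'warm'] (min_width=19, slack=1)
Line 5: ['structure', 'magnetic'] (min_width=18, slack=2)
Line 6: ['bird', 'gentle'] (min_width=11, slack=9)

Answer: how up in will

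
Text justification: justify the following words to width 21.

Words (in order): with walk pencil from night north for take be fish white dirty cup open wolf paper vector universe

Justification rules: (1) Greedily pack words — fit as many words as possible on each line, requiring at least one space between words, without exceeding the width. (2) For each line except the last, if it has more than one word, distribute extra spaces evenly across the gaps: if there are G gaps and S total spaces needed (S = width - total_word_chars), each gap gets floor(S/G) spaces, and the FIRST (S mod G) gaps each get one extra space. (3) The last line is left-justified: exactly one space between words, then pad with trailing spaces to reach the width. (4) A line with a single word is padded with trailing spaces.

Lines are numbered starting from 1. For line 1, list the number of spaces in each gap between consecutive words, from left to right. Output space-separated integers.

Line 1: ['with', 'walk', 'pencil', 'from'] (min_width=21, slack=0)
Line 2: ['night', 'north', 'for', 'take'] (min_width=20, slack=1)
Line 3: ['be', 'fish', 'white', 'dirty'] (min_width=19, slack=2)
Line 4: ['cup', 'open', 'wolf', 'paper'] (min_width=19, slack=2)
Line 5: ['vector', 'universe'] (min_width=15, slack=6)

Answer: 1 1 1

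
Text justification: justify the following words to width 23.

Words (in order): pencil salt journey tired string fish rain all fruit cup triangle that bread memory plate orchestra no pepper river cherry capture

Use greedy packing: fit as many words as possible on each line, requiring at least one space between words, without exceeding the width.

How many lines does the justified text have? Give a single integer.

Answer: 6

Derivation:
Line 1: ['pencil', 'salt', 'journey'] (min_width=19, slack=4)
Line 2: ['tired', 'string', 'fish', 'rain'] (min_width=22, slack=1)
Line 3: ['all', 'fruit', 'cup', 'triangle'] (min_width=22, slack=1)
Line 4: ['that', 'bread', 'memory', 'plate'] (min_width=23, slack=0)
Line 5: ['orchestra', 'no', 'pepper'] (min_width=19, slack=4)
Line 6: ['river', 'cherry', 'capture'] (min_width=20, slack=3)
Total lines: 6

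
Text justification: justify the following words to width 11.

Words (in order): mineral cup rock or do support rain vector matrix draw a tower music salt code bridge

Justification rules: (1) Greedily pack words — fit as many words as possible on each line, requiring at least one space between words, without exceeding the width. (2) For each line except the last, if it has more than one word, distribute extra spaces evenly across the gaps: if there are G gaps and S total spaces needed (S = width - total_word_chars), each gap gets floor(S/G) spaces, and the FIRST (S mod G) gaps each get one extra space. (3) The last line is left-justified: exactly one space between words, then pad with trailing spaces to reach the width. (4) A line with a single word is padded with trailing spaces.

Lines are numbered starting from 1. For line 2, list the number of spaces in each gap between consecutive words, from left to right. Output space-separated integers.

Line 1: ['mineral', 'cup'] (min_width=11, slack=0)
Line 2: ['rock', 'or', 'do'] (min_width=10, slack=1)
Line 3: ['support'] (min_width=7, slack=4)
Line 4: ['rain', 'vector'] (min_width=11, slack=0)
Line 5: ['matrix', 'draw'] (min_width=11, slack=0)
Line 6: ['a', 'tower'] (min_width=7, slack=4)
Line 7: ['music', 'salt'] (min_width=10, slack=1)
Line 8: ['code', 'bridge'] (min_width=11, slack=0)

Answer: 2 1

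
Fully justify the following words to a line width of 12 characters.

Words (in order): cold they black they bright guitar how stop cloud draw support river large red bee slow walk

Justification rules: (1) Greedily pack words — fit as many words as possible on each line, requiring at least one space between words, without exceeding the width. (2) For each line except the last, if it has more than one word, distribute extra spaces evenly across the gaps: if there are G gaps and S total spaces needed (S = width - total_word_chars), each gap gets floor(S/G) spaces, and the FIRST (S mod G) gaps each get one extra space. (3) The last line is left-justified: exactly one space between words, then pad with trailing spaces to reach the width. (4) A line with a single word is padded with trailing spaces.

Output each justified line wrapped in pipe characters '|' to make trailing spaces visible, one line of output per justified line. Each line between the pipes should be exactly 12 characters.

Answer: |cold    they|
|black   they|
|bright      |
|guitar   how|
|stop   cloud|
|draw support|
|river  large|
|red bee slow|
|walk        |

Derivation:
Line 1: ['cold', 'they'] (min_width=9, slack=3)
Line 2: ['black', 'they'] (min_width=10, slack=2)
Line 3: ['bright'] (min_width=6, slack=6)
Line 4: ['guitar', 'how'] (min_width=10, slack=2)
Line 5: ['stop', 'cloud'] (min_width=10, slack=2)
Line 6: ['draw', 'support'] (min_width=12, slack=0)
Line 7: ['river', 'large'] (min_width=11, slack=1)
Line 8: ['red', 'bee', 'slow'] (min_width=12, slack=0)
Line 9: ['walk'] (min_width=4, slack=8)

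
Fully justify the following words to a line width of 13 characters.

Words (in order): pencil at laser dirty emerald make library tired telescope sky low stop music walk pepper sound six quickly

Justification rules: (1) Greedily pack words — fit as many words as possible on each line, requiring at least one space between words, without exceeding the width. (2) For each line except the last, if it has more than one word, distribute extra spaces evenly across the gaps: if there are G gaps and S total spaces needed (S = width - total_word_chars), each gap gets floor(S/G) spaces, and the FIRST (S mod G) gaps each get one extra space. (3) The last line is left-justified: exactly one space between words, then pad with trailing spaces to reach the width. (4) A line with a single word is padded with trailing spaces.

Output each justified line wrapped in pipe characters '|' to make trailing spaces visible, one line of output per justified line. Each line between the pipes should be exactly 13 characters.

Line 1: ['pencil', 'at'] (min_width=9, slack=4)
Line 2: ['laser', 'dirty'] (min_width=11, slack=2)
Line 3: ['emerald', 'make'] (min_width=12, slack=1)
Line 4: ['library', 'tired'] (min_width=13, slack=0)
Line 5: ['telescope', 'sky'] (min_width=13, slack=0)
Line 6: ['low', 'stop'] (min_width=8, slack=5)
Line 7: ['music', 'walk'] (min_width=10, slack=3)
Line 8: ['pepper', 'sound'] (min_width=12, slack=1)
Line 9: ['six', 'quickly'] (min_width=11, slack=2)

Answer: |pencil     at|
|laser   dirty|
|emerald  make|
|library tired|
|telescope sky|
|low      stop|
|music    walk|
|pepper  sound|
|six quickly  |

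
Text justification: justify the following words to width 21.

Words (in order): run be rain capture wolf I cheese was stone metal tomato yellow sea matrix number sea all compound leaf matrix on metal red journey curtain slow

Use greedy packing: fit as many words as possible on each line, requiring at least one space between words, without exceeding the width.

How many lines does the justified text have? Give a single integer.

Answer: 8

Derivation:
Line 1: ['run', 'be', 'rain', 'capture'] (min_width=19, slack=2)
Line 2: ['wolf', 'I', 'cheese', 'was'] (min_width=17, slack=4)
Line 3: ['stone', 'metal', 'tomato'] (min_width=18, slack=3)
Line 4: ['yellow', 'sea', 'matrix'] (min_width=17, slack=4)
Line 5: ['number', 'sea', 'all'] (min_width=14, slack=7)
Line 6: ['compound', 'leaf', 'matrix'] (min_width=20, slack=1)
Line 7: ['on', 'metal', 'red', 'journey'] (min_width=20, slack=1)
Line 8: ['curtain', 'slow'] (min_width=12, slack=9)
Total lines: 8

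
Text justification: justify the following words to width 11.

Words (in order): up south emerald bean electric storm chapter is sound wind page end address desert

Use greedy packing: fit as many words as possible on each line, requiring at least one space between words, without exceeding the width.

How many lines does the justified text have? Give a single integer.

Answer: 10

Derivation:
Line 1: ['up', 'south'] (min_width=8, slack=3)
Line 2: ['emerald'] (min_width=7, slack=4)
Line 3: ['bean'] (min_width=4, slack=7)
Line 4: ['electric'] (min_width=8, slack=3)
Line 5: ['storm'] (min_width=5, slack=6)
Line 6: ['chapter', 'is'] (min_width=10, slack=1)
Line 7: ['sound', 'wind'] (min_width=10, slack=1)
Line 8: ['page', 'end'] (min_width=8, slack=3)
Line 9: ['address'] (min_width=7, slack=4)
Line 10: ['desert'] (min_width=6, slack=5)
Total lines: 10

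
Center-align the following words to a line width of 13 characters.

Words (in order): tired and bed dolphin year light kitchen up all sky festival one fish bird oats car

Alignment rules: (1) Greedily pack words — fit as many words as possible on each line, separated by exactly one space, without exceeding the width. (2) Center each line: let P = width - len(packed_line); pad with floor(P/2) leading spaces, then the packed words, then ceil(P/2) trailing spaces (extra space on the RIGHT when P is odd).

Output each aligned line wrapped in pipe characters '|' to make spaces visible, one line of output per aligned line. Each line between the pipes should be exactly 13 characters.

Answer: |tired and bed|
|dolphin year |
|light kitchen|
| up all sky  |
|festival one |
|  fish bird  |
|  oats car   |

Derivation:
Line 1: ['tired', 'and', 'bed'] (min_width=13, slack=0)
Line 2: ['dolphin', 'year'] (min_width=12, slack=1)
Line 3: ['light', 'kitchen'] (min_width=13, slack=0)
Line 4: ['up', 'all', 'sky'] (min_width=10, slack=3)
Line 5: ['festival', 'one'] (min_width=12, slack=1)
Line 6: ['fish', 'bird'] (min_width=9, slack=4)
Line 7: ['oats', 'car'] (min_width=8, slack=5)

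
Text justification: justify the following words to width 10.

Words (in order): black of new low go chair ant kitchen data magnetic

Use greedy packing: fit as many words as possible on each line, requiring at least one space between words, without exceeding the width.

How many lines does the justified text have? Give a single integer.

Line 1: ['black', 'of'] (min_width=8, slack=2)
Line 2: ['new', 'low', 'go'] (min_width=10, slack=0)
Line 3: ['chair', 'ant'] (min_width=9, slack=1)
Line 4: ['kitchen'] (min_width=7, slack=3)
Line 5: ['data'] (min_width=4, slack=6)
Line 6: ['magnetic'] (min_width=8, slack=2)
Total lines: 6

Answer: 6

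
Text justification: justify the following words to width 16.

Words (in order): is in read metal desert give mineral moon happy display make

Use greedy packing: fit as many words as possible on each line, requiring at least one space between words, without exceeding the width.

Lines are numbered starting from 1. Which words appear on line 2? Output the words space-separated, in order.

Answer: desert give

Derivation:
Line 1: ['is', 'in', 'read', 'metal'] (min_width=16, slack=0)
Line 2: ['desert', 'give'] (min_width=11, slack=5)
Line 3: ['mineral', 'moon'] (min_width=12, slack=4)
Line 4: ['happy', 'display'] (min_width=13, slack=3)
Line 5: ['make'] (min_width=4, slack=12)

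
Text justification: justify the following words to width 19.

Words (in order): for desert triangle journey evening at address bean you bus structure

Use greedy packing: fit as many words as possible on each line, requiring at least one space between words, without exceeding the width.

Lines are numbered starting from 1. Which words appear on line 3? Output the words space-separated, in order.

Line 1: ['for', 'desert', 'triangle'] (min_width=19, slack=0)
Line 2: ['journey', 'evening', 'at'] (min_width=18, slack=1)
Line 3: ['address', 'bean', 'you'] (min_width=16, slack=3)
Line 4: ['bus', 'structure'] (min_width=13, slack=6)

Answer: address bean you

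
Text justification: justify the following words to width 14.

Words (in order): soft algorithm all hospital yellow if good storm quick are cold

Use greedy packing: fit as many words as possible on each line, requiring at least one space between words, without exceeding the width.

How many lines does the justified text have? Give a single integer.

Answer: 5

Derivation:
Line 1: ['soft', 'algorithm'] (min_width=14, slack=0)
Line 2: ['all', 'hospital'] (min_width=12, slack=2)
Line 3: ['yellow', 'if', 'good'] (min_width=14, slack=0)
Line 4: ['storm', 'quick'] (min_width=11, slack=3)
Line 5: ['are', 'cold'] (min_width=8, slack=6)
Total lines: 5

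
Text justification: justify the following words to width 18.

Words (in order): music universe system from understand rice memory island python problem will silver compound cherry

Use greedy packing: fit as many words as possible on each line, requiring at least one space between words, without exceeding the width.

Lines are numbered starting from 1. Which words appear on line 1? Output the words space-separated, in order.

Line 1: ['music', 'universe'] (min_width=14, slack=4)
Line 2: ['system', 'from'] (min_width=11, slack=7)
Line 3: ['understand', 'rice'] (min_width=15, slack=3)
Line 4: ['memory', 'island'] (min_width=13, slack=5)
Line 5: ['python', 'problem'] (min_width=14, slack=4)
Line 6: ['will', 'silver'] (min_width=11, slack=7)
Line 7: ['compound', 'cherry'] (min_width=15, slack=3)

Answer: music universe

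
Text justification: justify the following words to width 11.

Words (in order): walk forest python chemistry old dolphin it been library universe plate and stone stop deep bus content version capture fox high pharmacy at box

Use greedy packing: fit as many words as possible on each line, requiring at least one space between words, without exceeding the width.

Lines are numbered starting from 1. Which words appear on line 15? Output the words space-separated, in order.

Line 1: ['walk', 'forest'] (min_width=11, slack=0)
Line 2: ['python'] (min_width=6, slack=5)
Line 3: ['chemistry'] (min_width=9, slack=2)
Line 4: ['old', 'dolphin'] (min_width=11, slack=0)
Line 5: ['it', 'been'] (min_width=7, slack=4)
Line 6: ['library'] (min_width=7, slack=4)
Line 7: ['universe'] (min_width=8, slack=3)
Line 8: ['plate', 'and'] (min_width=9, slack=2)
Line 9: ['stone', 'stop'] (min_width=10, slack=1)
Line 10: ['deep', 'bus'] (min_width=8, slack=3)
Line 11: ['content'] (min_width=7, slack=4)
Line 12: ['version'] (min_width=7, slack=4)
Line 13: ['capture', 'fox'] (min_width=11, slack=0)
Line 14: ['high'] (min_width=4, slack=7)
Line 15: ['pharmacy', 'at'] (min_width=11, slack=0)
Line 16: ['box'] (min_width=3, slack=8)

Answer: pharmacy at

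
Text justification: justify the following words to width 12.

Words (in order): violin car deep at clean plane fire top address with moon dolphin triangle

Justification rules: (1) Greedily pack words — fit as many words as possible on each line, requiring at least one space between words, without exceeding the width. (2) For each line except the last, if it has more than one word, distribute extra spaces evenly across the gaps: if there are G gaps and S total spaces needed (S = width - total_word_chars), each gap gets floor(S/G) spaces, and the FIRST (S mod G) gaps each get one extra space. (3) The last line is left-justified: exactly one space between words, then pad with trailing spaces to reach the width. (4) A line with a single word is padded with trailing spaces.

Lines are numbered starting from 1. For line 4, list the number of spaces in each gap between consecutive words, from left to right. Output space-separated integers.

Answer: 5

Derivation:
Line 1: ['violin', 'car'] (min_width=10, slack=2)
Line 2: ['deep', 'at'] (min_width=7, slack=5)
Line 3: ['clean', 'plane'] (min_width=11, slack=1)
Line 4: ['fire', 'top'] (min_width=8, slack=4)
Line 5: ['address', 'with'] (min_width=12, slack=0)
Line 6: ['moon', 'dolphin'] (min_width=12, slack=0)
Line 7: ['triangle'] (min_width=8, slack=4)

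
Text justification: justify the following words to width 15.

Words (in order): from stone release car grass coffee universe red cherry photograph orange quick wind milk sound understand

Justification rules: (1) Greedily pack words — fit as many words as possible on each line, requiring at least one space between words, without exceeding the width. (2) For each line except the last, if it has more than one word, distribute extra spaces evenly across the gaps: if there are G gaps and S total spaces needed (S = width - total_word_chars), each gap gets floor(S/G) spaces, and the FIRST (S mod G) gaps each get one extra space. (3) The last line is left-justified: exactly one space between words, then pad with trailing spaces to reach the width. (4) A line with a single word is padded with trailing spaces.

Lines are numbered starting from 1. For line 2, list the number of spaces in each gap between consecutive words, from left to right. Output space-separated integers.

Line 1: ['from', 'stone'] (min_width=10, slack=5)
Line 2: ['release', 'car'] (min_width=11, slack=4)
Line 3: ['grass', 'coffee'] (min_width=12, slack=3)
Line 4: ['universe', 'red'] (min_width=12, slack=3)
Line 5: ['cherry'] (min_width=6, slack=9)
Line 6: ['photograph'] (min_width=10, slack=5)
Line 7: ['orange', 'quick'] (min_width=12, slack=3)
Line 8: ['wind', 'milk', 'sound'] (min_width=15, slack=0)
Line 9: ['understand'] (min_width=10, slack=5)

Answer: 5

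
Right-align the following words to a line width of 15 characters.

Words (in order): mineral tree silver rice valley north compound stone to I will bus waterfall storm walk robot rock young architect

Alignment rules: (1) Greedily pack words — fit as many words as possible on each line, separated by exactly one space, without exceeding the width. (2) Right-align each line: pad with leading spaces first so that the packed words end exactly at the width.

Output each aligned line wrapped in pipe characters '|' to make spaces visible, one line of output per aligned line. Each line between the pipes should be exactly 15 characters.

Line 1: ['mineral', 'tree'] (min_width=12, slack=3)
Line 2: ['silver', 'rice'] (min_width=11, slack=4)
Line 3: ['valley', 'north'] (min_width=12, slack=3)
Line 4: ['compound', 'stone'] (min_width=14, slack=1)
Line 5: ['to', 'I', 'will', 'bus'] (min_width=13, slack=2)
Line 6: ['waterfall', 'storm'] (min_width=15, slack=0)
Line 7: ['walk', 'robot', 'rock'] (min_width=15, slack=0)
Line 8: ['young', 'architect'] (min_width=15, slack=0)

Answer: |   mineral tree|
|    silver rice|
|   valley north|
| compound stone|
|  to I will bus|
|waterfall storm|
|walk robot rock|
|young architect|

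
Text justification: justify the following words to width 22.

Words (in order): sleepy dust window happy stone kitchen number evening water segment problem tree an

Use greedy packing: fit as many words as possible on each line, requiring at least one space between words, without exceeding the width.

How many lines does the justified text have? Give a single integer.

Line 1: ['sleepy', 'dust', 'window'] (min_width=18, slack=4)
Line 2: ['happy', 'stone', 'kitchen'] (min_width=19, slack=3)
Line 3: ['number', 'evening', 'water'] (min_width=20, slack=2)
Line 4: ['segment', 'problem', 'tree'] (min_width=20, slack=2)
Line 5: ['an'] (min_width=2, slack=20)
Total lines: 5

Answer: 5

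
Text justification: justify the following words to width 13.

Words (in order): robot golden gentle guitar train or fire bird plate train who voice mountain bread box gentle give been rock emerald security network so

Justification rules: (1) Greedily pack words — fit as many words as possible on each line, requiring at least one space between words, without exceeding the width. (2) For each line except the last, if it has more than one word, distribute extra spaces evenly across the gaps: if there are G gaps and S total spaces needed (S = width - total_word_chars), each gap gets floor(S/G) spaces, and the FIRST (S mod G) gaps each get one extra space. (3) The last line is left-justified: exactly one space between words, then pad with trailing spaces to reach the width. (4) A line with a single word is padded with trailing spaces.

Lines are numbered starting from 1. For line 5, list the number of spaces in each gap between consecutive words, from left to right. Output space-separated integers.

Answer: 5

Derivation:
Line 1: ['robot', 'golden'] (min_width=12, slack=1)
Line 2: ['gentle', 'guitar'] (min_width=13, slack=0)
Line 3: ['train', 'or', 'fire'] (min_width=13, slack=0)
Line 4: ['bird', 'plate'] (min_width=10, slack=3)
Line 5: ['train', 'who'] (min_width=9, slack=4)
Line 6: ['voice'] (min_width=5, slack=8)
Line 7: ['mountain'] (min_width=8, slack=5)
Line 8: ['bread', 'box'] (min_width=9, slack=4)
Line 9: ['gentle', 'give'] (min_width=11, slack=2)
Line 10: ['been', 'rock'] (min_width=9, slack=4)
Line 11: ['emerald'] (min_width=7, slack=6)
Line 12: ['security'] (min_width=8, slack=5)
Line 13: ['network', 'so'] (min_width=10, slack=3)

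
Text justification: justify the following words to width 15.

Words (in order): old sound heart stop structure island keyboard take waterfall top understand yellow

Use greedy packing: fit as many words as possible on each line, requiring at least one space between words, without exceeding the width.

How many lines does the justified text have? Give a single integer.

Answer: 6

Derivation:
Line 1: ['old', 'sound', 'heart'] (min_width=15, slack=0)
Line 2: ['stop', 'structure'] (min_width=14, slack=1)
Line 3: ['island', 'keyboard'] (min_width=15, slack=0)
Line 4: ['take', 'waterfall'] (min_width=14, slack=1)
Line 5: ['top', 'understand'] (min_width=14, slack=1)
Line 6: ['yellow'] (min_width=6, slack=9)
Total lines: 6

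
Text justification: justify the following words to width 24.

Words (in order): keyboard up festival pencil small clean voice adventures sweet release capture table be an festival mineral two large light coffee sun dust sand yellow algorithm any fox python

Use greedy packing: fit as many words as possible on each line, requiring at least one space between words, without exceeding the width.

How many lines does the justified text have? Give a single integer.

Line 1: ['keyboard', 'up', 'festival'] (min_width=20, slack=4)
Line 2: ['pencil', 'small', 'clean', 'voice'] (min_width=24, slack=0)
Line 3: ['adventures', 'sweet', 'release'] (min_width=24, slack=0)
Line 4: ['capture', 'table', 'be', 'an'] (min_width=19, slack=5)
Line 5: ['festival', 'mineral', 'two'] (min_width=20, slack=4)
Line 6: ['large', 'light', 'coffee', 'sun'] (min_width=22, slack=2)
Line 7: ['dust', 'sand', 'yellow'] (min_width=16, slack=8)
Line 8: ['algorithm', 'any', 'fox', 'python'] (min_width=24, slack=0)
Total lines: 8

Answer: 8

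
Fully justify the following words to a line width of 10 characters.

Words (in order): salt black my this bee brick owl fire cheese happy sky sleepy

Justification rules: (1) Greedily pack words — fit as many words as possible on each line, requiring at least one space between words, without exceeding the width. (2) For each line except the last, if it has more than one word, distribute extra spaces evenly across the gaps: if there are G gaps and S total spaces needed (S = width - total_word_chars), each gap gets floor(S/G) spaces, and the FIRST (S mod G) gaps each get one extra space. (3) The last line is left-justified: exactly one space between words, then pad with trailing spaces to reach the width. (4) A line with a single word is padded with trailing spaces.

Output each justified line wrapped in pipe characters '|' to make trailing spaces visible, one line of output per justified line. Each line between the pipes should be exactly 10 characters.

Answer: |salt black|
|my    this|
|bee  brick|
|owl   fire|
|cheese    |
|happy  sky|
|sleepy    |

Derivation:
Line 1: ['salt', 'black'] (min_width=10, slack=0)
Line 2: ['my', 'this'] (min_width=7, slack=3)
Line 3: ['bee', 'brick'] (min_width=9, slack=1)
Line 4: ['owl', 'fire'] (min_width=8, slack=2)
Line 5: ['cheese'] (min_width=6, slack=4)
Line 6: ['happy', 'sky'] (min_width=9, slack=1)
Line 7: ['sleepy'] (min_width=6, slack=4)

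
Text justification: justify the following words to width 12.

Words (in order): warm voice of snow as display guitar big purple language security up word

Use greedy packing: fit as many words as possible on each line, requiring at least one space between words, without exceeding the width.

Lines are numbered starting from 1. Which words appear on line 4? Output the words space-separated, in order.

Answer: guitar big

Derivation:
Line 1: ['warm', 'voice'] (min_width=10, slack=2)
Line 2: ['of', 'snow', 'as'] (min_width=10, slack=2)
Line 3: ['display'] (min_width=7, slack=5)
Line 4: ['guitar', 'big'] (min_width=10, slack=2)
Line 5: ['purple'] (min_width=6, slack=6)
Line 6: ['language'] (min_width=8, slack=4)
Line 7: ['security', 'up'] (min_width=11, slack=1)
Line 8: ['word'] (min_width=4, slack=8)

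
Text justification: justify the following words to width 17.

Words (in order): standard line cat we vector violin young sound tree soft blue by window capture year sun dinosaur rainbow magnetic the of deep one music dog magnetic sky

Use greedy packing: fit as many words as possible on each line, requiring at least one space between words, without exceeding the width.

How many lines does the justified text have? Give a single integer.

Line 1: ['standard', 'line', 'cat'] (min_width=17, slack=0)
Line 2: ['we', 'vector', 'violin'] (min_width=16, slack=1)
Line 3: ['young', 'sound', 'tree'] (min_width=16, slack=1)
Line 4: ['soft', 'blue', 'by'] (min_width=12, slack=5)
Line 5: ['window', 'capture'] (min_width=14, slack=3)
Line 6: ['year', 'sun', 'dinosaur'] (min_width=17, slack=0)
Line 7: ['rainbow', 'magnetic'] (min_width=16, slack=1)
Line 8: ['the', 'of', 'deep', 'one'] (min_width=15, slack=2)
Line 9: ['music', 'dog'] (min_width=9, slack=8)
Line 10: ['magnetic', 'sky'] (min_width=12, slack=5)
Total lines: 10

Answer: 10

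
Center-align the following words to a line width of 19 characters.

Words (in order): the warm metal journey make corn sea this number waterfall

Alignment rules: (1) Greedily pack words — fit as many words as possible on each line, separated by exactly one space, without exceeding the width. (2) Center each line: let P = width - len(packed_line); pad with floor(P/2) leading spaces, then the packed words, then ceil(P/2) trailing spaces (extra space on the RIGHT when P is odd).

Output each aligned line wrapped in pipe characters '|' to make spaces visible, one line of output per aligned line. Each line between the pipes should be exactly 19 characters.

Line 1: ['the', 'warm', 'metal'] (min_width=14, slack=5)
Line 2: ['journey', 'make', 'corn'] (min_width=17, slack=2)
Line 3: ['sea', 'this', 'number'] (min_width=15, slack=4)
Line 4: ['waterfall'] (min_width=9, slack=10)

Answer: |  the warm metal   |
| journey make corn |
|  sea this number  |
|     waterfall     |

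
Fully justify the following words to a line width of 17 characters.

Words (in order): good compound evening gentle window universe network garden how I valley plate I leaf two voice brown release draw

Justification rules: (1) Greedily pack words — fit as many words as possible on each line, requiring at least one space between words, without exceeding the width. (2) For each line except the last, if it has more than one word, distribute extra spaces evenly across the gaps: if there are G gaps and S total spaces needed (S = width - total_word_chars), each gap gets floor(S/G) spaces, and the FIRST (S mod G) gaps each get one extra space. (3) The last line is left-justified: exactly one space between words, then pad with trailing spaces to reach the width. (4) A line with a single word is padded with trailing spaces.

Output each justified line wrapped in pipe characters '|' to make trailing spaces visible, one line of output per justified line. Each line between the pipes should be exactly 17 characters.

Answer: |good     compound|
|evening    gentle|
|window   universe|
|network    garden|
|how    I   valley|
|plate  I leaf two|
|voice       brown|
|release draw     |

Derivation:
Line 1: ['good', 'compound'] (min_width=13, slack=4)
Line 2: ['evening', 'gentle'] (min_width=14, slack=3)
Line 3: ['window', 'universe'] (min_width=15, slack=2)
Line 4: ['network', 'garden'] (min_width=14, slack=3)
Line 5: ['how', 'I', 'valley'] (min_width=12, slack=5)
Line 6: ['plate', 'I', 'leaf', 'two'] (min_width=16, slack=1)
Line 7: ['voice', 'brown'] (min_width=11, slack=6)
Line 8: ['release', 'draw'] (min_width=12, slack=5)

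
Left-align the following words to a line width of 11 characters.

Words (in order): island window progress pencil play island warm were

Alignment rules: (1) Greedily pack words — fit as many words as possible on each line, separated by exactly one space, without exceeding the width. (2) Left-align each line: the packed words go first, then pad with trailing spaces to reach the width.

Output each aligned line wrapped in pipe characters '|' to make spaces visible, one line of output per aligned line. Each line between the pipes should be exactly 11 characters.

Answer: |island     |
|window     |
|progress   |
|pencil play|
|island warm|
|were       |

Derivation:
Line 1: ['island'] (min_width=6, slack=5)
Line 2: ['window'] (min_width=6, slack=5)
Line 3: ['progress'] (min_width=8, slack=3)
Line 4: ['pencil', 'play'] (min_width=11, slack=0)
Line 5: ['island', 'warm'] (min_width=11, slack=0)
Line 6: ['were'] (min_width=4, slack=7)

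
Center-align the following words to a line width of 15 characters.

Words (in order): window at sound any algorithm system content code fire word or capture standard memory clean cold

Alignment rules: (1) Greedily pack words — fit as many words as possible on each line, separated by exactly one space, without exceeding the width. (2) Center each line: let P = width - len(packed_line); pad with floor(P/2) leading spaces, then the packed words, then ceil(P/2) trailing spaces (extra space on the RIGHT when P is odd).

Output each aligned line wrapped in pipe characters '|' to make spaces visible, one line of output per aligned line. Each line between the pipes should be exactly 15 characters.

Answer: |window at sound|
| any algorithm |
|system content |
|code fire word |
|  or capture   |
|standard memory|
|  clean cold   |

Derivation:
Line 1: ['window', 'at', 'sound'] (min_width=15, slack=0)
Line 2: ['any', 'algorithm'] (min_width=13, slack=2)
Line 3: ['system', 'content'] (min_width=14, slack=1)
Line 4: ['code', 'fire', 'word'] (min_width=14, slack=1)
Line 5: ['or', 'capture'] (min_width=10, slack=5)
Line 6: ['standard', 'memory'] (min_width=15, slack=0)
Line 7: ['clean', 'cold'] (min_width=10, slack=5)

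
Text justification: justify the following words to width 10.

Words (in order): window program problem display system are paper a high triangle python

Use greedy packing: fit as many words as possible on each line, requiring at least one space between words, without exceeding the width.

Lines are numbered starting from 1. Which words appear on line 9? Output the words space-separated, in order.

Line 1: ['window'] (min_width=6, slack=4)
Line 2: ['program'] (min_width=7, slack=3)
Line 3: ['problem'] (min_width=7, slack=3)
Line 4: ['display'] (min_width=7, slack=3)
Line 5: ['system', 'are'] (min_width=10, slack=0)
Line 6: ['paper', 'a'] (min_width=7, slack=3)
Line 7: ['high'] (min_width=4, slack=6)
Line 8: ['triangle'] (min_width=8, slack=2)
Line 9: ['python'] (min_width=6, slack=4)

Answer: python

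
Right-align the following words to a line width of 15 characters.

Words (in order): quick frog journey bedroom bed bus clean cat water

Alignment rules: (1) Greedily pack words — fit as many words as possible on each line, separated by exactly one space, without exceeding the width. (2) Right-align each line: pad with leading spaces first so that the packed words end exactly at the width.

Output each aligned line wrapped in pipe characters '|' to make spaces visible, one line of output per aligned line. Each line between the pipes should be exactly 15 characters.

Line 1: ['quick', 'frog'] (min_width=10, slack=5)
Line 2: ['journey', 'bedroom'] (min_width=15, slack=0)
Line 3: ['bed', 'bus', 'clean'] (min_width=13, slack=2)
Line 4: ['cat', 'water'] (min_width=9, slack=6)

Answer: |     quick frog|
|journey bedroom|
|  bed bus clean|
|      cat water|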